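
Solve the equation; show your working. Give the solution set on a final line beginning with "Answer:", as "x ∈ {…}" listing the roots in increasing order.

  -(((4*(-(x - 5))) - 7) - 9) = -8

Step 1. [-(((4*(-(x - 5))) - 7) - 9) = -8] LHS negated; negate both sides, so neg: ((4*(-(x - 5))) - 7) - 9 = 8.
Step 2. [((4*(-(x - 5))) - 7) - 9 = 8] peel the -9: add 9 from each side. So sub: (4*(-(x - 5))) - 7 = 17.
Step 3. [(4*(-(x - 5))) - 7 = 17] -7 is outermost — add 7 both sides. So sub: 4*(-(x - 5)) = 24.
Step 4. [4*(-(x - 5)) = 24] 4·(inner) — divide through by 4, so div: -(x - 5) = 6.
Step 5. [-(x - 5) = 6] leading − — multiply by −1, so neg: x - 5 = -6.
Step 6. [x - 5 = -6] the outer -5 inverts by adding 5, so sub: x = -1.

Answer: x ∈ {-1}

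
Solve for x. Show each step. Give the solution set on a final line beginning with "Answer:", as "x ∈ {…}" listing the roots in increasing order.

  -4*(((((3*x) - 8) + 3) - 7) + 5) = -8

Step 1. [-4*(((((3*x) - 8) + 3) - 7) + 5) = -8] leading coefficient -4: divide by -4. So div: ((((3*x) - 8) + 3) - 7) + 5 = 2.
Step 2. [((((3*x) - 8) + 3) - 7) + 5 = 2] peel the +5: subtract 5 from each side. So sub: (((3*x) - 8) + 3) - 7 = -3.
Step 3. [(((3*x) - 8) + 3) - 7 = -3] 7 comes off first (add 7). So sub: ((3*x) - 8) + 3 = 4.
Step 4. [((3*x) - 8) + 3 = 4] 3 comes off first (subtract 3), so sub: (3*x) - 8 = 1.
Step 5. [(3*x) - 8 = 1] peel the -8: add 8 from each side. So sub: 3*x = 9.
Step 6. [3*x = 9] leading coefficient 3: divide by 3, so div: x = 3.

Answer: x ∈ {3}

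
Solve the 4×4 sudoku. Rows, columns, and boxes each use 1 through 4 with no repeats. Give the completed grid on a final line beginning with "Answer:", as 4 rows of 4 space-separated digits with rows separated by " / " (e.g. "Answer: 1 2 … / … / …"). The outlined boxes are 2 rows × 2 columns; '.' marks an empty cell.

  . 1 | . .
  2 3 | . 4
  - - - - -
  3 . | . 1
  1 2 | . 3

Step 1. [r3c3∈{2,4}] across row 3, 2 lands solely at r3c3, so r3c3=2.
Step 2. [r2c3∈{1}] only 1 remains possible at r2c3 ⇒ r2c3=1.
Step 3. [r1c4∈{2}] only 2 remains possible at r1c4 ⇒ r1c4=2.
Step 4. [r1c1∈{4}] r1c1 is down to just 4 ⇒ r1c1=4.
Step 5. [r3c2∈{4}] only 4 remains possible at r3c2, so r3c2=4.
Step 6. [r4c3∈{4}] r4c3's peers cover all but 4. So r4c3=4.
Step 7. [r1c3∈{3}] r1c3 is down to just 3. So r1c3=3.

Answer: 4 1 3 2 / 2 3 1 4 / 3 4 2 1 / 1 2 4 3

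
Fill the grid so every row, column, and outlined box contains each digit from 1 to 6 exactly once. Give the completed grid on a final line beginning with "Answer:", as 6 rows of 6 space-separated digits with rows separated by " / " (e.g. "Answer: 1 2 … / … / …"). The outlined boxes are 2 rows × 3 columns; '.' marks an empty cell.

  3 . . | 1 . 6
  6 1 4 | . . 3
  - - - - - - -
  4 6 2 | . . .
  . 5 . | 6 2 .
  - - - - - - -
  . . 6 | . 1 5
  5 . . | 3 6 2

Step 1. [r2c5∈{5}] r2c5 is down to just 5 ⇒ r2c5=5.
Step 2. [r5c2∈{2,3,4}] across row 5, 3 lands solely at r5c2 ⇒ r5c2=3.
Step 3. [r4c1∈{1}] r4c1's peers cover all but 1 ⇒ r4c1=1.
Step 4. [r6c2∈{4}] r6c2 is down to just 4. So r6c2=4.
Step 5. [r5c4∈{4}] nothing but 4 survives at r5c4 ⇒ r5c4=4.
Step 6. [r4c3∈{3}] r4c3 is down to just 3, so r4c3=3.
Step 7. [r3c4∈{5}] only 5 remains possible at r3c4. So r3c4=5.
Step 8. [r6c3∈{1}] r6c3 has the single candidate 1 ⇒ r6c3=1.
Step 9. [r1c5∈{4}] nothing but 4 survives at r1c5, so r1c5=4.
Step 10. [r1c2∈{2}] r1c2's peers cover all but 2, so r1c2=2.
Step 11. [r1c3∈{5}] r1c3 is down to just 5, so r1c3=5.
Step 12. [r3c6∈{1}] only 1 remains possible at r3c6, so r3c6=1.
Step 13. [r2c4∈{2}] nothing but 2 survives at r2c4, so r2c4=2.
Step 14. [r3c5∈{3}] r3c5's peers cover all but 3, so r3c5=3.
Step 15. [r5c1∈{2}] r5c1 has the single candidate 2, so r5c1=2.
Step 16. [r4c6∈{4}] r4c6 has the single candidate 4 ⇒ r4c6=4.

Answer: 3 2 5 1 4 6 / 6 1 4 2 5 3 / 4 6 2 5 3 1 / 1 5 3 6 2 4 / 2 3 6 4 1 5 / 5 4 1 3 6 2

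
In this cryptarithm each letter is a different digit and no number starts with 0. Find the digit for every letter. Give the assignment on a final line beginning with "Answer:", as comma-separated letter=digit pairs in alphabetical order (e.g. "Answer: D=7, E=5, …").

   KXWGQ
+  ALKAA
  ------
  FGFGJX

Step 1. [col 1: Q + A ≡ X (mod 10)] several values work for A in column 1 (Q + A ≡ X (mod 10), carry-in 0); try A=5, so A=5.
Step 2. [col 1: Q + A ≡ X (mod 10)] no forcing yet in column 1 (carry-in 0); X=7 is free and consistent — try it, so X=7.
Step 3. [col 1: Q + A ≡ X (mod 10)] column 1: given A=5, X=7, carry-in 0, and digits 5,7 already taken and all letters distinct, Q+A≡X (mod 10) forces Q=2. So Q=2.
Step 4. [col 2: G + A ≡ J (mod 10)] column 2 (G + A ≡ J (mod 10), carry-in 0) doesn't pin G yet; pick G=4 and continue, so G=4.
Step 5. [col 2: G + A ≡ J (mod 10)] column 2: given G=4, A=5, carry-in 0, and digits 2,4,5,7 already taken and all letters distinct, G+A≡J (mod 10) forces J=9. So J=9.
Step 6. [col 3: W + K ≡ G (mod 10)] column 3 (W + K ≡ G (mod 10), carry-in 0) doesn't pin W yet; pick W=6 and continue. So W=6.
Step 7. [col 3: W + K ≡ G (mod 10)] column 3 reads W+K+carry(0)=G with W=6, G=4; with digits 2,4,5,6,7,9 already taken and all letters distinct, the only value for K is 8, so K=8.
Step 8. [col 4: X + L ≡ F (mod 10)] in column 4 we have X+L≡F with carry-in 1; given X=7 and digits 2,4,5,6,7,8,9 already taken and all letters distinct, that pins L to 3 ⇒ L=3.
Step 9. [col 4: X + L ≡ F (mod 10)] column 4: given X=7, L=3, carry-in 1, and digits 2,3,4,5,6,7,8,9 already taken and all letters distinct, X+L≡F (mod 10) forces F=1, so F=1.

Answer: A=5, F=1, G=4, J=9, K=8, L=3, Q=2, W=6, X=7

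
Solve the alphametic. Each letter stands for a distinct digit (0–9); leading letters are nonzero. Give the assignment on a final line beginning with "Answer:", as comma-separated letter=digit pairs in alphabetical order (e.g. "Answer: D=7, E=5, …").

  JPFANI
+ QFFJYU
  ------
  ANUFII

Step 1. [col 1: I + U ≡ I (mod 10)] column 1: given nothing yet, carry-in 0, and all letters distinct, none taken yet, I+U≡I (mod 10) forces U=0, so U=0.
Step 2. [col 1: I + U ≡ I (mod 10)] several values work for I in column 1 (I + U ≡ I (mod 10), carry-in 0); try I=9, so I=9.
Step 3. [col 2: N + Y ≡ I (mod 10)] several values work for N in column 2 (N + Y ≡ I (mod 10), carry-in 0); try N=3. So N=3.
Step 4. [col 2: N + Y ≡ I (mod 10)] from column 2 (N=3, I=9, carry-in 0, digits 0,3,9 already taken and all letters distinct): Y must equal 6, so Y=6.
Step 5. [col 3: A + J ≡ F (mod 10)] several values work for J in column 3 (A + J ≡ F (mod 10), carry-in 0); try J=1, so J=1.
Step 6. [col 3: A + J ≡ F (mod 10)] column 3 (A + J ≡ F (mod 10), carry-in 0) doesn't pin A yet; pick A=4 and continue. So A=4.
Step 7. [col 3: A + J ≡ F (mod 10)] in column 3 we have A+J≡F with carry-in 0; given A=4, J=1 and digits 0,1,3,4,6,9 already taken and all letters distinct, that pins F to 5, so F=5.
Step 8. [col 5: P + F ≡ N (mod 10)] in column 5 we have P+F≡N with carry-in 1; given F=5, N=3 and digits 0,1,3,4,5,6,9 already taken and all letters distinct, that pins P to 7 ⇒ P=7.
Step 9. [col 6: J + Q ≡ A (mod 10)] column 6 reads J+Q+carry(1)=A with J=1, A=4; with digits 0,1,3,4,5,6,7,9 already taken and all letters distinct, the only value for Q is 2 ⇒ Q=2.

Answer: A=4, F=5, I=9, J=1, N=3, P=7, Q=2, U=0, Y=6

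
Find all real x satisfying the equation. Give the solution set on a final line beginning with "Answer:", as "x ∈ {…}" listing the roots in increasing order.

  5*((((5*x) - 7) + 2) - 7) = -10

Step 1. [5*((((5*x) - 7) + 2) - 7) = -10] 5 out front; divide by 5 ⇒ div: (((5*x) - 7) + 2) - 7 = -2.
Step 2. [(((5*x) - 7) + 2) - 7 = -2] the outer -7 inverts by adding 7, so sub: ((5*x) - 7) + 2 = 5.
Step 3. [((5*x) - 7) + 2 = 5] the outer +2 inverts by subtracting 2. So sub: (5*x) - 7 = 3.
Step 4. [(5*x) - 7 = 3] add 7: x sits inside (… - 7). So sub: 5*x = 10.
Step 5. [5*x = 10] 5·(inner) — divide through by 5 ⇒ div: x = 2.

Answer: x ∈ {2}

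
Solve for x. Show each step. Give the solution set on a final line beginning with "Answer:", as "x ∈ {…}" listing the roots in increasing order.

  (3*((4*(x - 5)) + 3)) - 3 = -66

Step 1. [(3*((4*(x - 5)) + 3)) - 3 = -66] 3 comes off first (add 3), so sub: 3*((4*(x - 5)) + 3) = -63.
Step 2. [3*((4*(x - 5)) + 3) = -63] LHS = 3·(…); ÷3 both sides, so div: (4*(x - 5)) + 3 = -21.
Step 3. [(4*(x - 5)) + 3 = -21] subtract 3: x sits inside (… + 3) ⇒ sub: 4*(x - 5) = -24.
Step 4. [4*(x - 5) = -24] 4·(inner) — divide through by 4. So div: x - 5 = -6.
Step 5. [x - 5 = -6] the outer -5 inverts by adding 5 ⇒ sub: x = -1.

Answer: x ∈ {-1}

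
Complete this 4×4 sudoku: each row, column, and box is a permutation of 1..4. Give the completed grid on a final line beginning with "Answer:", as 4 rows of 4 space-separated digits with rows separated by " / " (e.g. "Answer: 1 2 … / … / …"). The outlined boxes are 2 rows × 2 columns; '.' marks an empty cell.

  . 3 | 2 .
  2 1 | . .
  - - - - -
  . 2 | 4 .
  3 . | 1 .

Step 1. [r2c4∈{3,4}] in row 2, 4 fits only at r2c4. So r2c4=4.
Step 2. [r3c4∈{3}] r3c4 is down to just 3, so r3c4=3.
Step 3. [r4c2∈{4}] only 4 remains possible at r4c2, so r4c2=4.
Step 4. [r2c3∈{3}] only 3 remains possible at r2c3 ⇒ r2c3=3.
Step 5. [r1c1∈{4}] nothing but 4 survives at r1c1. So r1c1=4.
Step 6. [r4c4∈{2}] r4c4's peers cover all but 2, so r4c4=2.
Step 7. [r1c4∈{1}] nothing but 1 survives at r1c4, so r1c4=1.
Step 8. [r3c1∈{1}] nothing but 1 survives at r3c1 ⇒ r3c1=1.

Answer: 4 3 2 1 / 2 1 3 4 / 1 2 4 3 / 3 4 1 2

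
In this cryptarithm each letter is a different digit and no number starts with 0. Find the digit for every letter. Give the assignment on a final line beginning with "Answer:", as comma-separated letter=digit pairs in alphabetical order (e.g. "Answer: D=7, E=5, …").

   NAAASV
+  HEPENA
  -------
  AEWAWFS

Step 1. [col 1: V + A ≡ S (mod 10)] V=2 is one option consistent with column 1 (V + A ≡ S (mod 10), carry-in 0) — take it. So V=2.
Step 2. [col 1: V + A ≡ S (mod 10)] column 1 (V + A ≡ S (mod 10), carry-in 0) doesn't pin S yet; pick S=3 and continue ⇒ S=3.
Step 3. [col 1: V + A ≡ S (mod 10)] from column 1 (V=2, S=3, carry-in 0, digits 2,3 already taken and all letters distinct): A must equal 1, so A=1.
Step 4. [col 2: S + N ≡ F (mod 10)] several values work for F in column 2 (S + N ≡ F (mod 10), carry-in 0); try F=9 ⇒ F=9.
Step 5. [col 2: S + N ≡ F (mod 10)] column 2 reads S+N+carry(0)=F with S=3, F=9; with digits 1,2,3,9 already taken and all letters distinct, the only value for N is 6 ⇒ N=6.
Step 6. [col 3: A + E ≡ W (mod 10)] E=4 is one option consistent with column 3 (A + E ≡ W (mod 10), carry-in 0) — take it ⇒ E=4.
Step 7. [col 3: A + E ≡ W (mod 10)] column 3: given A=1, E=4, carry-in 0, and digits 1,2,3,4,6,9 already taken and all letters distinct, A+E≡W (mod 10) forces W=5. So W=5.
Step 8. [col 4: A + P ≡ A (mod 10)] from column 4 (A=1, carry-in 0, digits 1,2,3,4,5,6,9 already taken and all letters distinct): P must equal 0. So P=0.
Step 9. [col 6: N + H ≡ E (mod 10)] column 6: given N=6, E=4, carry-in 0, and digits 0,1,2,3,4,5,6,9 already taken and all letters distinct, N+H≡E (mod 10) forces H=8. So H=8.

Answer: A=1, E=4, F=9, H=8, N=6, P=0, S=3, V=2, W=5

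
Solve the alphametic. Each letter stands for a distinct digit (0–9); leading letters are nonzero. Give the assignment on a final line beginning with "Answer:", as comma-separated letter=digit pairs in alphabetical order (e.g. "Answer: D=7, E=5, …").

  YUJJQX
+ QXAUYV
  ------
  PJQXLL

Step 1. [col 1: X + V ≡ L (mod 10)] no forcing yet in column 1 (carry-in 0); L=0 is free and consistent — try it, so L=0.
Step 2. [col 1: X + V ≡ L (mod 10)] several values work for X in column 1 (X + V ≡ L (mod 10), carry-in 0); try X=2, so X=2.
Step 3. [col 1: X + V ≡ L (mod 10)] column 1: given X=2, L=0, carry-in 0, and digits 0,2 already taken and all letters distinct, X+V≡L (mod 10) forces V=8, so V=8.
Step 4. [col 2: Q + Y ≡ L (mod 10)] Q=3 is one option consistent with column 2 (Q + Y ≡ L (mod 10), carry-in 1) — take it. So Q=3.
Step 5. [col 2: Q + Y ≡ L (mod 10)] in column 2 we have Q+Y≡L with carry-in 1; given Q=3, L=0 and digits 0,2,3,8 already taken and all letters distinct, that pins Y to 6, so Y=6.
Step 6. [col 3: J + U ≡ X (mod 10)] several values work for J in column 3 (J + U ≡ X (mod 10), carry-in 1); try J=7 ⇒ J=7.
Step 7. [col 3: J + U ≡ X (mod 10)] column 3: given J=7, X=2, carry-in 1, and digits 0,2,3,6,7,8 already taken and all letters distinct, J+U≡X (mod 10) forces U=4 ⇒ U=4.
Step 8. [col 4: J + A ≡ Q (mod 10)] in column 4 we have J+A≡Q with carry-in 1; given J=7, Q=3 and digits 0,2,3,4,6,7,8 already taken and all letters distinct, that pins A to 5, so A=5.
Step 9. [col 6: Y + Q ≡ P (mod 10)] in column 6 we have Y+Q≡P with carry-in 0; given Y=6, Q=3 and digits 0,2,3,4,5,6,7,8 already taken and all letters distinct, that pins P to 9, so P=9.

Answer: A=5, J=7, L=0, P=9, Q=3, U=4, V=8, X=2, Y=6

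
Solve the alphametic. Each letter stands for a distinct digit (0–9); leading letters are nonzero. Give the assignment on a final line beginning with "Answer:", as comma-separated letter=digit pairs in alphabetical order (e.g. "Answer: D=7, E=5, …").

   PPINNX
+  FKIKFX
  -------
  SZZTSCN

Step 1. [col 1: X + X ≡ N (mod 10)] several values work for X in column 1 (X + X ≡ N (mod 10), carry-in 0); try X=6 ⇒ X=6.
Step 2. [col 1: X + X ≡ N (mod 10)] column 1: given X=6, carry-in 0, and digits 6 already taken and all letters distinct, X+X≡N (mod 10) forces N=2, so N=2.
Step 3. [S] S is the leading digit of a 7-digit sum of two 6-digit numbers; the final carry is exactly 1 ⇒ S=1.
Step 4. [col 2: N + F ≡ C (mod 10)] no forcing yet in column 2 (carry-in 1); F=7 is free and consistent — try it ⇒ F=7.
Step 5. [col 2: N + F ≡ C (mod 10)] column 2: given N=2, F=7, carry-in 1, and digits 1,2,6,7 already taken and all letters distinct, N+F≡C (mod 10) forces C=0, so C=0.
Step 6. [col 3: N + K ≡ S (mod 10)] column 3 reads N+K+carry(1)=S with N=2, S=1; with digits 0,1,2,6,7 already taken and all letters distinct, the only value for K is 8, so K=8.
Step 7. [col 4: I + I ≡ T (mod 10)] column 4: given nothing yet, carry-in 1, and digits 0,1,2,6,7,8 already taken and all letters distinct, I+I≡T (mod 10) forces I=4 ⇒ I=4.
Step 8. [col 4: I + I ≡ T (mod 10)] in column 4 we have I+I≡T with carry-in 1; given I=4 and digits 0,1,2,4,6,7,8 already taken and all letters distinct, that pins T to 9. So T=9.
Step 9. [col 5: P + K ≡ Z (mod 10)] column 5 reads P+K+carry(0)=Z with K=8; with digits 0,1,2,4,6,7,8,9 already taken and all letters distinct, the only value for Z is 3, so Z=3.
Step 10. [col 5: P + K ≡ Z (mod 10)] column 5 reads P+K+carry(0)=Z with K=8, Z=3; with digits 0,1,2,3,4,6,7,8,9 already taken and all letters distinct, the only value for P is 5 ⇒ P=5.

Answer: C=0, F=7, I=4, K=8, N=2, P=5, S=1, T=9, X=6, Z=3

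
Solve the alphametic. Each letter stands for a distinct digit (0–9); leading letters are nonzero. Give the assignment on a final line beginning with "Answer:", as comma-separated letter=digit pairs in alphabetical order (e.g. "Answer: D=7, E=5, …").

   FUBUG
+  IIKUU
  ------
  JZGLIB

Step 1. [col 1: G + U ≡ B (mod 10)] column 1 (G + U ≡ B (mod 10), carry-in 0) doesn't pin G yet; pick G=9 and continue ⇒ G=9.
Step 2. [col 1: G + U ≡ B (mod 10)] column 1 (G + U ≡ B (mod 10), carry-in 0) doesn't pin B yet; pick B=5 and continue. So B=5.
Step 3. [col 1: G + U ≡ B (mod 10)] column 1: given G=9, B=5, carry-in 0, and digits 5,9 already taken and all letters distinct, G+U≡B (mod 10) forces U=6 ⇒ U=6.
Step 4. [col 2: U + U ≡ I (mod 10)] column 2 reads U+U+carry(1)=I with U=6; with digits 5,6,9 already taken and all letters distinct, the only value for I is 3. So I=3.
Step 5. [col 3: B + K ≡ L (mod 10)] column 3 (B + K ≡ L (mod 10), carry-in 1) doesn't pin L yet; pick L=8 and continue, so L=8.
Step 6. [J] J is the leading digit of a 6-digit sum of two 5-digit numbers; the final carry is exactly 1 ⇒ J=1.
Step 7. [col 3: B + K ≡ L (mod 10)] in column 3 we have B+K≡L with carry-in 1; given B=5, L=8 and digits 1,3,5,6,8,9 already taken and all letters distinct, that pins K to 2, so K=2.
Step 8. [col 5: F + I ≡ Z (mod 10)] F=7 is one option consistent with column 5 (F + I ≡ Z (mod 10), carry-in 0) — take it ⇒ F=7.
Step 9. [col 5: F + I ≡ Z (mod 10)] column 5: given F=7, I=3, carry-in 0, and digits 1,2,3,5,6,7,8,9 already taken and all letters distinct, F+I≡Z (mod 10) forces Z=0 ⇒ Z=0.

Answer: B=5, F=7, G=9, I=3, J=1, K=2, L=8, U=6, Z=0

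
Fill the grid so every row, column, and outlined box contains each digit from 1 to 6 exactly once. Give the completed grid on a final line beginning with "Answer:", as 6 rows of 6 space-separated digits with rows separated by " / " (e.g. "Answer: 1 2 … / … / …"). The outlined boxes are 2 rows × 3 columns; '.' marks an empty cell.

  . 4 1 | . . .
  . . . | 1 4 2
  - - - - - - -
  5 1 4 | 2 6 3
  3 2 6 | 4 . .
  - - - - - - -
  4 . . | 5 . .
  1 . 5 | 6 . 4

Step 1. [r6c2∈{3}] r6c2's peers cover all but 3, so r6c2=3.
Step 2. [r5c5∈{1,2,3}] in row 5, 3 fits only at r5c5. So r5c5=3.
Step 3. [r1c6∈{5,6}] 6 has one home in col 6: r1c6. So r1c6=6.
Step 4. [r4c5∈{1,5}] across col 5, 1 lands solely at r4c5 ⇒ r4c5=1.
Step 5. [r2c1∈{6}] nothing but 6 survives at r2c1 ⇒ r2c1=6.
Step 6. [r5c2∈{6}] r5c2 has the single candidate 6, so r5c2=6.
Step 7. [r5c3∈{2}] r5c3 has the single candidate 2. So r5c3=2.
Step 8. [r2c3∈{3}] nothing but 3 survives at r2c3. So r2c3=3.
Step 9. [r5c6∈{1}] only 1 remains possible at r5c6 ⇒ r5c6=1.
Step 10. [r1c5∈{5}] r1c5's peers cover all but 5. So r1c5=5.
Step 11. [r1c1∈{2}] r1c1 is down to just 2. So r1c1=2.
Step 12. [r4c6∈{5}] r4c6's peers cover all but 5 ⇒ r4c6=5.
Step 13. [r1c4∈{3}] r1c4 has the single candidate 3. So r1c4=3.
Step 14. [r2c2∈{5}] nothing but 5 survives at r2c2. So r2c2=5.
Step 15. [r6c5∈{2}] r6c5 has the single candidate 2. So r6c5=2.

Answer: 2 4 1 3 5 6 / 6 5 3 1 4 2 / 5 1 4 2 6 3 / 3 2 6 4 1 5 / 4 6 2 5 3 1 / 1 3 5 6 2 4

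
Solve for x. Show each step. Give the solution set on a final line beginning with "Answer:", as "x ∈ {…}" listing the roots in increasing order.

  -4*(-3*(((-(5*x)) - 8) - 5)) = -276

Step 1. [-4*(-3*(((-(5*x)) - 8) - 5)) = -276] LHS = -4·(…); ÷-4 both sides, so div: -3*(((-(5*x)) - 8) - 5) = 69.
Step 2. [-3*(((-(5*x)) - 8) - 5) = 69] divide by the outer -3, so div: ((-(5*x)) - 8) - 5 = -23.
Step 3. [((-(5*x)) - 8) - 5 = -23] -5 is outermost — add 5 both sides. So sub: (-(5*x)) - 8 = -18.
Step 4. [(-(5*x)) - 8 = -18] peel the -8: add 8 from each side, so sub: -(5*x) = -10.
Step 5. [-(5*x) = -10] flip signs both sides, so neg: 5*x = 10.
Step 6. [5*x = 10] 5·(inner) — divide through by 5. So div: x = 2.

Answer: x ∈ {2}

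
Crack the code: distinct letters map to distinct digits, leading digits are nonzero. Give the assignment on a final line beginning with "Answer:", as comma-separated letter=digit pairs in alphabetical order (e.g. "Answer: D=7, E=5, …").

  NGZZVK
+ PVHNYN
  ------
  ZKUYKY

Step 1. [col 1: K + N ≡ Y (mod 10)] no forcing yet in column 1 (carry-in 0); Y=7 is free and consistent — try it ⇒ Y=7.
Step 2. [col 1: K + N ≡ Y (mod 10)] column 1 (K + N ≡ Y (mod 10), carry-in 0) doesn't pin N yet; pick N=2 and continue ⇒ N=2.
Step 3. [col 1: K + N ≡ Y (mod 10)] column 1: given N=2, Y=7, carry-in 0, and digits 2,7 already taken and all letters distinct, K+N≡Y (mod 10) forces K=5, so K=5.
Step 4. [col 2: V + Y ≡ K (mod 10)] in column 2 we have V+Y≡K with carry-in 0; given Y=7, K=5 and digits 2,5,7 already taken and all letters distinct, that pins V to 8 ⇒ V=8.
Step 5. [col 3: Z + N ≡ Y (mod 10)] in column 3 we have Z+N≡Y with carry-in 1; given N=2, Y=7 and digits 2,5,7,8 already taken and all letters distinct, that pins Z to 4, so Z=4.
Step 6. [col 4: Z + H ≡ U (mod 10)] column 4 (Z + H ≡ U (mod 10), carry-in 0) doesn't pin U yet; pick U=3 and continue, so U=3.
Step 7. [col 4: Z + H ≡ U (mod 10)] column 4: given Z=4, U=3, carry-in 0, and digits 2,3,4,5,7,8 already taken and all letters distinct, Z+H≡U (mod 10) forces H=9. So H=9.
Step 8. [col 5: G + V ≡ K (mod 10)] column 5: given V=8, K=5, carry-in 1, and digits 2,3,4,5,7,8,9 already taken and all letters distinct, G+V≡K (mod 10) forces G=6 ⇒ G=6.
Step 9. [col 6: N + P ≡ Z (mod 10)] from column 6 (N=2, Z=4, carry-in 1, digits 2,3,4,5,6,7,8,9 already taken and all letters distinct): P must equal 1, so P=1.

Answer: G=6, H=9, K=5, N=2, P=1, U=3, V=8, Y=7, Z=4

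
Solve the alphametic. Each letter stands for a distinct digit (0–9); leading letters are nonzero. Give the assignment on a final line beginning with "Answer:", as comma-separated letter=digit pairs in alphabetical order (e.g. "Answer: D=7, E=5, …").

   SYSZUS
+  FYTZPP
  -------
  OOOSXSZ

Step 1. [O] O is the leading digit of a 7-digit sum of two 6-digit numbers; the final carry is exactly 1. So O=1.
Step 2. [col 1: S + P ≡ Z (mod 10)] no forcing yet in column 1 (carry-in 0); Z=7 is free and consistent — try it, so Z=7.
Step 3. [col 1: S + P ≡ Z (mod 10)] several values work for P in column 1 (S + P ≡ Z (mod 10), carry-in 0); try P=2 ⇒ P=2.
Step 4. [col 1: S + P ≡ Z (mod 10)] column 1: given P=2, Z=7, carry-in 0, and digits 1,2,7 already taken and all letters distinct, S+P≡Z (mod 10) forces S=5, so S=5.
Step 5. [col 2: U + P ≡ S (mod 10)] in column 2 we have U+P≡S with carry-in 0; given P=2, S=5 and digits 1,2,5,7 already taken and all letters distinct, that pins U to 3. So U=3.
Step 6. [col 3: Z + Z ≡ X (mod 10)] from column 3 (Z=7, carry-in 0, digits 1,2,3,5,7 already taken and all letters distinct): X must equal 4, so X=4.
Step 7. [col 4: S + T ≡ S (mod 10)] column 4: given S=5, carry-in 1, and digits 1,2,3,4,5,7 already taken and all letters distinct, S+T≡S (mod 10) forces T=9, so T=9.
Step 8. [col 5: Y + Y ≡ O (mod 10)] in column 5 we have Y+Y≡O with carry-in 1; given O=1 and digits 1,2,3,4,5,7,9 already taken and all letters distinct, that pins Y to 0 ⇒ Y=0.
Step 9. [col 6: S + F ≡ O (mod 10)] from column 6 (S=5, O=1, carry-in 0, digits 0,1,2,3,4,5,7,9 already taken and all letters distinct): F must equal 6, so F=6.

Answer: F=6, O=1, P=2, S=5, T=9, U=3, X=4, Y=0, Z=7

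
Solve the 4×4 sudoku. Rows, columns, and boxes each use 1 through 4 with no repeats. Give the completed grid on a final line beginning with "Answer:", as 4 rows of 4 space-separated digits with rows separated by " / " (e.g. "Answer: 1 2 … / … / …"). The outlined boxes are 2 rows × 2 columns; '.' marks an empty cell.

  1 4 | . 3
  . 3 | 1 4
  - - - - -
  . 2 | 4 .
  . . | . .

Step 1. [r4c4∈{1,2}] col 4 places 2 nowhere but r4c4 ⇒ r4c4=2.
Step 2. [r4c1∈{3,4}] across row 4, 4 lands solely at r4c1 ⇒ r4c1=4.
Step 3. [r3c1∈{3}] r3c1 is down to just 3 ⇒ r3c1=3.
Step 4. [r1c3∈{2}] r1c3 is down to just 2, so r1c3=2.
Step 5. [r4c3∈{3}] r4c3 has the single candidate 3, so r4c3=3.
Step 6. [r2c1∈{2}] r2c1 has the single candidate 2. So r2c1=2.
Step 7. [r4c2∈{1}] r4c2 has the single candidate 1. So r4c2=1.
Step 8. [r3c4∈{1}] nothing but 1 survives at r3c4 ⇒ r3c4=1.

Answer: 1 4 2 3 / 2 3 1 4 / 3 2 4 1 / 4 1 3 2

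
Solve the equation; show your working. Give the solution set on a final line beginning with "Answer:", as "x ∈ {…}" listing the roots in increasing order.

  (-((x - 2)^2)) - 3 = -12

Step 1. [(-((x - 2)^2)) - 3 = -12] the outer -3 inverts by adding 3. So sub: -((x - 2)^2) = -9.
Step 2. [-((x - 2)^2) = -9] flip signs both sides ⇒ neg: (x - 2)^2 = 9.
Step 3. [(x - 2)^2 = 9] 9 ≥ 0, LHS is (·)² — take ±√ ⇒ sqrt: x - 2 = 3 or -3.
Step 4. [x - 2 = 3 or -3] 2 comes off first (add 2), so sub: x = 5 or -1.

Answer: x ∈ {-1, 5}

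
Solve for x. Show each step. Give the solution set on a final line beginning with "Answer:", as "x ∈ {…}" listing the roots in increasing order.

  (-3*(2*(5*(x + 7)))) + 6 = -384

Step 1. [(-3*(2*(5*(x + 7)))) + 6 = -384] -3 | LHS and -3 | -384: pull -3 out. So factor: (2*(5*(x + 7))) - 2 = 128.
Step 2. [(2*(5*(x + 7))) - 2 = 128] add 2: x sits inside (… - 2) ⇒ sub: 2*(5*(x + 7)) = 130.
Step 3. [2*(5*(x + 7)) = 130] LHS = 2·(…); ÷2 both sides. So div: 5*(x + 7) = 65.
Step 4. [5*(x + 7) = 65] divide by the outer 5, so div: x + 7 = 13.
Step 5. [x + 7 = 13] 7 comes off first (subtract 7) ⇒ sub: x = 6.

Answer: x ∈ {6}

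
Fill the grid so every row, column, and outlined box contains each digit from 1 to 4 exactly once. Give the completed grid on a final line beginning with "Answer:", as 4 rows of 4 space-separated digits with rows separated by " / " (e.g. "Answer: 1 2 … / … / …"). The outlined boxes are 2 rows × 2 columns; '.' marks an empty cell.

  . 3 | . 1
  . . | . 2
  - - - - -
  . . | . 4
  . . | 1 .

Step 1. [r3c3∈{2,3}] 2 has one home in col 3: r3c3. So r3c3=2.
Step 2. [r3c2∈{1}] nothing but 1 survives at r3c2 ⇒ r3c2=1.
Step 3. [r2c2∈{4}] r2c2 is down to just 4 ⇒ r2c2=4.
Step 4. [r4c1∈{2,3,4}] row 4 places 4 nowhere but r4c1. So r4c1=4.
Step 5. [r3c1∈{3}] only 3 remains possible at r3c1, so r3c1=3.
Step 6. [r1c1∈{2}] only 2 remains possible at r1c1. So r1c1=2.
Step 7. [r2c3∈{3}] only 3 remains possible at r2c3. So r2c3=3.
Step 8. [r4c4∈{3}] only 3 remains possible at r4c4. So r4c4=3.
Step 9. [r2c1∈{1}] r2c1 is down to just 1. So r2c1=1.
Step 10. [r1c3∈{4}] r1c3's peers cover all but 4. So r1c3=4.
Step 11. [r4c2∈{2}] r4c2 has the single candidate 2 ⇒ r4c2=2.

Answer: 2 3 4 1 / 1 4 3 2 / 3 1 2 4 / 4 2 1 3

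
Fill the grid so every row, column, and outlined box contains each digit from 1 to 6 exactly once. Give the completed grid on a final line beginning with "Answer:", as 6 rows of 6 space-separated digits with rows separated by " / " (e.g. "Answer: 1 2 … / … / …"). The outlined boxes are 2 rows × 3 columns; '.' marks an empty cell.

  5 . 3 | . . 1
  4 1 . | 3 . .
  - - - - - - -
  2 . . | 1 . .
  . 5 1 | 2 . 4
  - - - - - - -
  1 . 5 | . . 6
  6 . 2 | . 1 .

Step 1. [r4c5∈{3,6}] r4c5 is the only open cell in row 4 admitting 6, so r4c5=6.
Step 2. [r5c5∈{2,3,4}] in row 5, 2 fits only at r5c5. So r5c5=2.
Step 3. [r5c2∈{3,4}] in row 5, 3 fits only at r5c2, so r5c2=3.
Step 4. [r6c2∈{4}] nothing but 4 survives at r6c2. So r6c2=4.
Step 5. [r6c6∈{3,5}] across row 6, 3 lands solely at r6c6. So r6c6=3.
Step 6. [r2c5∈{5}] r2c5's peers cover all but 5. So r2c5=5.
Step 7. [r1c4∈{4,6}] in col 4, 6 fits only at r1c4, so r1c4=6.
Step 8. [r2c3∈{6}] r2c3's peers cover all but 6. So r2c3=6.
Step 9. [r1c5∈{4}] only 4 remains possible at r1c5, so r1c5=4.
Step 10. [r6c4∈{5}] only 5 remains possible at r6c4, so r6c4=5.
Step 11. [r3c2∈{6}] r3c2 has the single candidate 6 ⇒ r3c2=6.
Step 12. [r3c6∈{5}] nothing but 5 survives at r3c6. So r3c6=5.
Step 13. [r3c5∈{3}] only 3 remains possible at r3c5. So r3c5=3.
Step 14. [r4c1∈{3}] r4c1's peers cover all but 3, so r4c1=3.
Step 15. [r2c6∈{2}] nothing but 2 survives at r2c6 ⇒ r2c6=2.
Step 16. [r3c3∈{4}] nothing but 4 survives at r3c3. So r3c3=4.
Step 17. [r1c2∈{2}] r1c2's peers cover all but 2 ⇒ r1c2=2.
Step 18. [r5c4∈{4}] only 4 remains possible at r5c4 ⇒ r5c4=4.

Answer: 5 2 3 6 4 1 / 4 1 6 3 5 2 / 2 6 4 1 3 5 / 3 5 1 2 6 4 / 1 3 5 4 2 6 / 6 4 2 5 1 3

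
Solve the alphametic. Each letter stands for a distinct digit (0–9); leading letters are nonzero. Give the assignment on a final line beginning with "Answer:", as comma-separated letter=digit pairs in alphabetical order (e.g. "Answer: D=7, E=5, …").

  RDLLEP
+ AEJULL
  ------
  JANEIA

Step 1. [col 1: P + L ≡ A (mod 10)] several values work for L in column 1 (P + L ≡ A (mod 10), carry-in 0); try L=5, so L=5.
Step 2. [col 1: P + L ≡ A (mod 10)] several values work for P in column 1 (P + L ≡ A (mod 10), carry-in 0); try P=6 ⇒ P=6.
Step 3. [col 1: P + L ≡ A (mod 10)] column 1: given P=6, L=5, carry-in 0, and digits 5,6 already taken and all letters distinct, P+L≡A (mod 10) forces A=1 ⇒ A=1.
Step 4. [col 2: E + L ≡ I (mod 10)] several values work for I in column 2 (E + L ≡ I (mod 10), carry-in 1); try I=9. So I=9.
Step 5. [col 2: E + L ≡ I (mod 10)] column 2: given L=5, I=9, carry-in 1, and digits 1,5,6,9 already taken and all letters distinct, E+L≡I (mod 10) forces E=3. So E=3.
Step 6. [col 3: L + U ≡ E (mod 10)] column 3 reads L+U+carry(0)=E with L=5, E=3; with digits 1,3,5,6,9 already taken and all letters distinct, the only value for U is 8, so U=8.
Step 7. [col 4: L + J ≡ N (mod 10)] in column 4 we have L+J≡N with carry-in 1; given L=5 and digits 1,3,5,6,8,9 already taken and all letters distinct, that pins J to 4, so J=4.
Step 8. [col 4: L + J ≡ N (mod 10)] column 4 reads L+J+carry(1)=N with L=5, J=4; with digits 1,3,4,5,6,8,9 already taken and all letters distinct, the only value for N is 0. So N=0.
Step 9. [col 5: D + E ≡ A (mod 10)] in column 5 we have D+E≡A with carry-in 1; given E=3, A=1 and digits 0,1,3,4,5,6,8,9 already taken and all letters distinct, that pins D to 7. So D=7.
Step 10. [col 6: R + A ≡ J (mod 10)] in column 6 we have R+A≡J with carry-in 1; given A=1, J=4 and digits 0,1,3,4,5,6,7,8,9 already taken and all letters distinct, that pins R to 2, so R=2.

Answer: A=1, D=7, E=3, I=9, J=4, L=5, N=0, P=6, R=2, U=8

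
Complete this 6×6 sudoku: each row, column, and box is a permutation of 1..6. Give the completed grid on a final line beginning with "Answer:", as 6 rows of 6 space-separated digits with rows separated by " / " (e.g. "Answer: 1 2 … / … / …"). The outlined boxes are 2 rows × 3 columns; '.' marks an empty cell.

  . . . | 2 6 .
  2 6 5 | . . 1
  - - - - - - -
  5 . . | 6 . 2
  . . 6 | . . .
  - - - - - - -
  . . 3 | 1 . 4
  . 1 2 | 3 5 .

Step 1. [r2c5∈{3,4}] in row 2, 3 fits only at r2c5 ⇒ r2c5=3.
Step 2. [r3c2∈{3,4}] 3 has one home in row 3: r3c2, so r3c2=3.
Step 3. [r1c2∈{4}] r1c2 has the single candidate 4. So r1c2=4.
Step 4. [r3c3∈{1,4}] 4 has one home in col 3: r3c3. So r3c3=4.
Step 5. [r4c4∈{4,5}] col 4 places 5 nowhere but r4c4. So r4c4=5.
Step 6. [r4c1∈{1}] nothing but 1 survives at r4c1, so r4c1=1.
Step 7. [r6c1∈{4,6}] 4 has one home in row 6: r6c1, so r6c1=4.
Step 8. [r5c1∈{6}] r5c1 is down to just 6, so r5c1=6.
Step 9. [r1c3∈{1}] nothing but 1 survives at r1c3 ⇒ r1c3=1.
Step 10. [r4c2∈{2}] r4c2 has the single candidate 2. So r4c2=2.
Step 11. [r5c2∈{5}] r5c2 has the single candidate 5, so r5c2=5.
Step 12. [r4c6∈{3}] nothing but 3 survives at r4c6. So r4c6=3.
Step 13. [r4c5∈{4}] r4c5 has the single candidate 4. So r4c5=4.
Step 14. [r2c4∈{4}] r2c4 is down to just 4. So r2c4=4.
Step 15. [r6c6∈{6}] r6c6 has the single candidate 6, so r6c6=6.
Step 16. [r5c5∈{2}] only 2 remains possible at r5c5. So r5c5=2.
Step 17. [r1c6∈{5}] r1c6 is down to just 5 ⇒ r1c6=5.
Step 18. [r3c5∈{1}] r3c5 has the single candidate 1 ⇒ r3c5=1.
Step 19. [r1c1∈{3}] nothing but 3 survives at r1c1, so r1c1=3.

Answer: 3 4 1 2 6 5 / 2 6 5 4 3 1 / 5 3 4 6 1 2 / 1 2 6 5 4 3 / 6 5 3 1 2 4 / 4 1 2 3 5 6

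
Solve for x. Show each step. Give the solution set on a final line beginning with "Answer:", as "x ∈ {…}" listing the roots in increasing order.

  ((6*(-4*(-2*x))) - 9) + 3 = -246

Step 1. [((6*(-4*(-2*x))) - 9) + 3 = -246] +3 is outermost — subtract 3 both sides, so sub: (6*(-4*(-2*x))) - 9 = -249.
Step 2. [(6*(-4*(-2*x))) - 9 = -249] peel the -9: add 9 from each side, so sub: 6*(-4*(-2*x)) = -240.
Step 3. [6*(-4*(-2*x)) = -240] LHS = 6·(…); ÷6 both sides, so div: -4*(-2*x) = -40.
Step 4. [-4*(-2*x) = -40] LHS = -4·(…); ÷-4 both sides. So div: -2*x = 10.
Step 5. [-2*x = 10] LHS = -2·(…); ÷-2 both sides. So div: x = -5.

Answer: x ∈ {-5}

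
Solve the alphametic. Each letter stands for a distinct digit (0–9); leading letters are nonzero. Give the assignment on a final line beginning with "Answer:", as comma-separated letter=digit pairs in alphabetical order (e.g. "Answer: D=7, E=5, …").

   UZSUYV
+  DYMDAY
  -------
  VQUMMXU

Step 1. [col 1: V + Y ≡ U (mod 10)] several values work for V in column 1 (V + Y ≡ U (mod 10), carry-in 0); try V=1 ⇒ V=1.
Step 2. [col 1: V + Y ≡ U (mod 10)] column 1 (V + Y ≡ U (mod 10), carry-in 0) doesn't pin Y yet; pick Y=6 and continue. So Y=6.
Step 3. [col 1: V + Y ≡ U (mod 10)] in column 1 we have V+Y≡U with carry-in 0; given V=1, Y=6 and digits 1,6 already taken and all letters distinct, that pins U to 7. So U=7.
Step 4. [col 2: Y + A ≡ X (mod 10)] no forcing yet in column 2 (carry-in 0); X=4 is free and consistent — try it ⇒ X=4.
Step 5. [col 2: Y + A ≡ X (mod 10)] column 2: given Y=6, X=4, carry-in 0, and digits 1,4,6,7 already taken and all letters distinct, Y+A≡X (mod 10) forces A=8. So A=8.
Step 6. [col 3: U + D ≡ M (mod 10)] several values work for M in column 3 (U + D ≡ M (mod 10), carry-in 1); try M=3 ⇒ M=3.
Step 7. [col 3: U + D ≡ M (mod 10)] column 3: given U=7, M=3, carry-in 1, and digits 1,3,4,6,7,8 already taken and all letters distinct, U+D≡M (mod 10) forces D=5, so D=5.
Step 8. [col 4: S + M ≡ M (mod 10)] from column 4 (M=3, carry-in 1, digits 1,3,4,5,6,7,8 already taken and all letters distinct): S must equal 9 ⇒ S=9.
Step 9. [col 5: Z + Y ≡ U (mod 10)] column 5 reads Z+Y+carry(1)=U with Y=6, U=7; with digits 1,3,4,5,6,7,8,9 already taken and all letters distinct, the only value for Z is 0. So Z=0.
Step 10. [col 6: U + D ≡ Q (mod 10)] in column 6 we have U+D≡Q with carry-in 0; given U=7, D=5 and digits 0,1,3,4,5,6,7,8,9 already taken and all letters distinct, that pins Q to 2 ⇒ Q=2.

Answer: A=8, D=5, M=3, Q=2, S=9, U=7, V=1, X=4, Y=6, Z=0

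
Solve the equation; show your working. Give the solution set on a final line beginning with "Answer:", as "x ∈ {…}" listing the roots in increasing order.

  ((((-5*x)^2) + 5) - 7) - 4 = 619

Step 1. [((((-5*x)^2) + 5) - 7) - 4 = 619] peel the -4: add 4 from each side ⇒ sub: (((-5*x)^2) + 5) - 7 = 623.
Step 2. [(((-5*x)^2) + 5) - 7 = 623] the outer -7 inverts by adding 7. So sub: ((-5*x)^2) + 5 = 630.
Step 3. [((-5*x)^2) + 5 = 630] 5 comes off first (subtract 5) ⇒ sub: (-5*x)^2 = 625.
Step 4. [(-5*x)^2 = 625] LHS squared, RHS 625 ≥ 0: apply √ (±), so sqrt: -5*x = 25 or -25.
Step 5. [-5*x = 25 or -25] leading coefficient -5: divide by -5. So div: x = -5 or 5.

Answer: x ∈ {-5, 5}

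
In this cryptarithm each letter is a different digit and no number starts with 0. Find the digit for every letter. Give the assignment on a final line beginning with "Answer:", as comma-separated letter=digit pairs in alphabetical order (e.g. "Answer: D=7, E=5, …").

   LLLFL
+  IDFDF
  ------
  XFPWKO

Step 1. [col 1: L + F ≡ O (mod 10)] column 1 (L + F ≡ O (mod 10), carry-in 0) doesn't pin O yet; pick O=4 and continue. So O=4.
Step 2. [col 1: L + F ≡ O (mod 10)] L=8 is one option consistent with column 1 (L + F ≡ O (mod 10), carry-in 0) — take it, so L=8.
Step 3. [col 1: L + F ≡ O (mod 10)] column 1: given L=8, O=4, carry-in 0, and digits 4,8 already taken and all letters distinct, L+F≡O (mod 10) forces F=6 ⇒ F=6.
Step 4. [col 2: F + D ≡ K (mod 10)] no forcing yet in column 2 (carry-in 1); D=3 is free and consistent — try it, so D=3.
Step 5. [col 2: F + D ≡ K (mod 10)] column 2 reads F+D+carry(1)=K with F=6, D=3; with digits 3,4,6,8 already taken and all letters distinct, the only value for K is 0. So K=0.
Step 6. [X] the sum has 6 digits but both addends have 5; that extra leading digit X is the final carry, namely 1 ⇒ X=1.
Step 7. [col 3: L + F ≡ W (mod 10)] column 3 reads L+F+carry(1)=W with L=8, F=6; with digits 0,1,3,4,6,8 already taken and all letters distinct, the only value for W is 5 ⇒ W=5.
Step 8. [col 4: L + D ≡ P (mod 10)] in column 4 we have L+D≡P with carry-in 1; given L=8, D=3 and digits 0,1,3,4,5,6,8 already taken and all letters distinct, that pins P to 2. So P=2.
Step 9. [col 5: L + I ≡ F (mod 10)] from column 5 (L=8, F=6, carry-in 1, digits 0,1,2,3,4,5,6,8 already taken and all letters distinct): I must equal 7, so I=7.

Answer: D=3, F=6, I=7, K=0, L=8, O=4, P=2, W=5, X=1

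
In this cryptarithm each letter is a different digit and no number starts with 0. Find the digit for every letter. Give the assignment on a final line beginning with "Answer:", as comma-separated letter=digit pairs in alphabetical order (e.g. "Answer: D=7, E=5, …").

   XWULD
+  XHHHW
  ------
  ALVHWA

Step 1. [col 1: D + W ≡ A (mod 10)] several values work for A in column 1 (D + W ≡ A (mod 10), carry-in 0); try A=1 ⇒ A=1.
Step 2. [col 1: D + W ≡ A (mod 10)] no forcing yet in column 1 (carry-in 0); W=9 is free and consistent — try it. So W=9.
Step 3. [col 1: D + W ≡ A (mod 10)] column 1 reads D+W+carry(0)=A with W=9, A=1; with digits 1,9 already taken and all letters distinct, the only value for D is 2, so D=2.
Step 4. [col 2: L + H ≡ W (mod 10)] several values work for L in column 2 (L + H ≡ W (mod 10), carry-in 1); try L=3, so L=3.
Step 5. [col 2: L + H ≡ W (mod 10)] column 2: given L=3, W=9, carry-in 1, and digits 1,2,3,9 already taken and all letters distinct, L+H≡W (mod 10) forces H=5 ⇒ H=5.
Step 6. [col 3: U + H ≡ H (mod 10)] from column 3 (H=5, carry-in 0, digits 1,2,3,5,9 already taken and all letters distinct): U must equal 0. So U=0.
Step 7. [col 4: W + H ≡ V (mod 10)] from column 4 (W=9, H=5, carry-in 0, digits 0,1,2,3,5,9 already taken and all letters distinct): V must equal 4 ⇒ V=4.
Step 8. [col 5: X + X ≡ L (mod 10)] from column 5 (L=3, carry-in 1, digits 0,1,2,3,4,5,9 already taken and all letters distinct): X must equal 6, so X=6.

Answer: A=1, D=2, H=5, L=3, U=0, V=4, W=9, X=6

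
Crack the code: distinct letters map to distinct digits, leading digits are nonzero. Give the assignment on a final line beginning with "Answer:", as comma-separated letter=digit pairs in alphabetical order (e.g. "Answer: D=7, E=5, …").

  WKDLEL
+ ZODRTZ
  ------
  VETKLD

Step 1. [col 1: L + Z ≡ D (mod 10)] L=2 is one option consistent with column 1 (L + Z ≡ D (mod 10), carry-in 0) — take it. So L=2.
Step 2. [col 1: L + Z ≡ D (mod 10)] column 1 (L + Z ≡ D (mod 10), carry-in 0) doesn't pin Z yet; pick Z=4 and continue ⇒ Z=4.
Step 3. [col 1: L + Z ≡ D (mod 10)] in column 1 we have L+Z≡D with carry-in 0; given L=2, Z=4 and digits 2,4 already taken and all letters distinct, that pins D to 6, so D=6.
Step 4. [col 2: E + T ≡ L (mod 10)] column 2 (E + T ≡ L (mod 10), carry-in 0) doesn't pin T yet; pick T=3 and continue. So T=3.
Step 5. [col 2: E + T ≡ L (mod 10)] column 2: given T=3, L=2, carry-in 0, and digits 2,3,4,6 already taken and all letters distinct, E+T≡L (mod 10) forces E=9. So E=9.
Step 6. [col 3: L + R ≡ K (mod 10)] column 3 (L + R ≡ K (mod 10), carry-in 1) doesn't pin R yet; pick R=7 and continue ⇒ R=7.
Step 7. [col 3: L + R ≡ K (mod 10)] column 3 reads L+R+carry(1)=K with L=2, R=7; with digits 2,3,4,6,7,9 already taken and all letters distinct, the only value for K is 0 ⇒ K=0.
Step 8. [col 5: K + O ≡ E (mod 10)] column 5 reads K+O+carry(1)=E with K=0, E=9; with digits 0,2,3,4,6,7,9 already taken and all letters distinct, the only value for O is 8 ⇒ O=8.
Step 9. [col 6: W + Z ≡ V (mod 10)] from column 6 (Z=4, carry-in 0, digits 0,2,3,4,6,7,8,9 already taken and all letters distinct): V must equal 5. So V=5.
Step 10. [col 6: W + Z ≡ V (mod 10)] from column 6 (Z=4, V=5, carry-in 0, digits 0,2,3,4,5,6,7,8,9 already taken and all letters distinct): W must equal 1 ⇒ W=1.

Answer: D=6, E=9, K=0, L=2, O=8, R=7, T=3, V=5, W=1, Z=4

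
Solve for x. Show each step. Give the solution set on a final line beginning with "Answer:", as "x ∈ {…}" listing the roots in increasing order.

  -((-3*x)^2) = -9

Step 1. [-((-3*x)^2) = -9] leading − — multiply by −1. So neg: (-3*x)^2 = 9.
Step 2. [(-3*x)^2 = 9] 9 ≥ 0, LHS is (·)² — take ±√ ⇒ sqrt: -3*x = 3 or -3.
Step 3. [-3*x = 3 or -3] -3·(inner) — divide through by -3 ⇒ div: x = -1 or 1.

Answer: x ∈ {-1, 1}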